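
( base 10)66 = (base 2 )1000010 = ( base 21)33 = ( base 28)2A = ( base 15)46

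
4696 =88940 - 84244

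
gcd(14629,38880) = 1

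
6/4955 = 6/4955 = 0.00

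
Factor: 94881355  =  5^1 * 977^1*19423^1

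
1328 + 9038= 10366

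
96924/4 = 24231 = 24231.00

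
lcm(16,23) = 368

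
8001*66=528066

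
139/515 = 139/515 =0.27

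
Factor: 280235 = 5^1*41^1*1367^1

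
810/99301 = 810/99301 = 0.01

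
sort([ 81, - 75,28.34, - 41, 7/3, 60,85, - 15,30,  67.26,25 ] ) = [ - 75, - 41,  -  15,7/3,25,28.34,30,60 , 67.26,  81,  85]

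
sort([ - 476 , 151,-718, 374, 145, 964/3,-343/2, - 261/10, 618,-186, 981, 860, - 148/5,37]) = [-718,- 476,- 186, - 343/2, - 148/5, - 261/10,  37, 145,151, 964/3, 374, 618, 860,981 ]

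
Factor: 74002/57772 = 2^( - 1 )*11^( - 1 )*13^( - 1 ) *101^ (-1 )*163^1*227^1  =  37001/28886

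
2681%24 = 17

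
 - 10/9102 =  - 5/4551 = -0.00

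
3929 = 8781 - 4852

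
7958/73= 7958/73 = 109.01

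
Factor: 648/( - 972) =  - 2^1*3^(-1) = - 2/3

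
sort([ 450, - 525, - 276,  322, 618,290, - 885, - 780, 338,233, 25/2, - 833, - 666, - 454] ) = [ - 885, - 833, - 780 , - 666, - 525 , - 454, - 276,25/2, 233, 290, 322, 338, 450, 618]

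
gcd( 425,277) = 1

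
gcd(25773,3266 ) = 71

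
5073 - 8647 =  - 3574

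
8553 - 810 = 7743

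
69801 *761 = 53118561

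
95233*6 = 571398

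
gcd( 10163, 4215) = 1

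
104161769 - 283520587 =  - 179358818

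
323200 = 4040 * 80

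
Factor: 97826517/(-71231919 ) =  - 3^1*11^( - 1)*17^1*37^(-1 )*227^( - 1 )*257^( - 1)*317^1*2017^1 = - 32608839/23743973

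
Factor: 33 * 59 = 1947 = 3^1*11^1*59^1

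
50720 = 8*6340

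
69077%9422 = 3123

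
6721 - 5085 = 1636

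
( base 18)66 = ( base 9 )136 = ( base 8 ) 162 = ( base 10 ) 114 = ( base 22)54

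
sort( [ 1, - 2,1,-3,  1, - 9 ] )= [ - 9, - 3, - 2,  1,1, 1 ]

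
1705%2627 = 1705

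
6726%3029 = 668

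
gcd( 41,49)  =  1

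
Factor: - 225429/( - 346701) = 461/709 = 461^1*709^( - 1 ) 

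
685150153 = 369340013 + 315810140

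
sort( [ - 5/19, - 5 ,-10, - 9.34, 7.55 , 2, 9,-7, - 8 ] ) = [ - 10, - 9.34, - 8, - 7, - 5, - 5/19, 2, 7.55, 9]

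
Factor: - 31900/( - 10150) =2^1*7^(- 1) * 11^1 = 22/7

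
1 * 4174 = 4174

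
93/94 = 93/94 = 0.99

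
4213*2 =8426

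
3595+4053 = 7648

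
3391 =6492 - 3101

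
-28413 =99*(-287)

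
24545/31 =24545/31 = 791.77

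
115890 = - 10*( - 11589 ) 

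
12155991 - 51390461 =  - 39234470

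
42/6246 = 7/1041 = 0.01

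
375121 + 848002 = 1223123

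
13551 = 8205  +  5346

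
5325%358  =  313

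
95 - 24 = 71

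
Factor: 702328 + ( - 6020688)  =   - 2^3*5^1*31^1*4289^1=- 5318360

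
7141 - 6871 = 270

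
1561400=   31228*50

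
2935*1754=5147990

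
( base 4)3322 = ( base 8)372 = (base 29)8i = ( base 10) 250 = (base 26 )9G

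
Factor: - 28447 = -28447^1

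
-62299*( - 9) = 560691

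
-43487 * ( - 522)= 22700214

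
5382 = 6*897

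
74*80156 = 5931544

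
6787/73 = 6787/73 =92.97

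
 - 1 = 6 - 7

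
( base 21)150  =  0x222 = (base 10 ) 546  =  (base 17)1f2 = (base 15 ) 266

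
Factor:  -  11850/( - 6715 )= 30/17 = 2^1*3^1*5^1 *17^( - 1) 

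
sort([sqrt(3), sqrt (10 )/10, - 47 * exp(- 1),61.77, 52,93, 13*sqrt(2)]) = [ - 47 * exp( - 1 ), sqrt( 10 ) /10, sqrt(3 ), 13*sqrt (2), 52, 61.77, 93]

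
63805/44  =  63805/44 =1450.11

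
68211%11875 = 8836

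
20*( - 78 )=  - 1560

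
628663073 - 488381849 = 140281224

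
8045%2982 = 2081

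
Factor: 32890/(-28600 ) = -23/20 =-2^( - 2 )*5^( - 1 )*23^1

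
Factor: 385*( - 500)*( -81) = 15592500 = 2^2*3^4*5^4 * 7^1 * 11^1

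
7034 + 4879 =11913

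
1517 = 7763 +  - 6246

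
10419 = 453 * 23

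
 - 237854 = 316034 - 553888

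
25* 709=17725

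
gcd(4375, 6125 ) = 875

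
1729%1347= 382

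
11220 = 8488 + 2732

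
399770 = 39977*10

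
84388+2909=87297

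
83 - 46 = 37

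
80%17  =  12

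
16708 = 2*8354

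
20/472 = 5/118 = 0.04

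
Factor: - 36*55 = -2^2*3^2 *5^1 *11^1= -1980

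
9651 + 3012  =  12663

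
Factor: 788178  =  2^1*3^1 * 131363^1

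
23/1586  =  23/1586 = 0.01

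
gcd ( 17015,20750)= 415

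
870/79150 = 87/7915 = 0.01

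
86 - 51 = 35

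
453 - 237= 216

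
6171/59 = 6171/59 = 104.59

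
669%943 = 669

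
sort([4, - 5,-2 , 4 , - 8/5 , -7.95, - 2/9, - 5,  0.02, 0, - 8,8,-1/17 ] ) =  [- 8,-7.95, - 5,-5 , - 2, - 8/5, - 2/9 , - 1/17, 0,0.02, 4,4, 8 ] 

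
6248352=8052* 776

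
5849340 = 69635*84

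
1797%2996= 1797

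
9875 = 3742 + 6133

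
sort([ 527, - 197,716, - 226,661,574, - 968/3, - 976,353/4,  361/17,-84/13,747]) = [ - 976,-968/3, - 226, - 197,-84/13,  361/17,353/4,527, 574, 661, 716, 747] 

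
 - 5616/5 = - 1124 + 4/5 =- 1123.20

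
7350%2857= 1636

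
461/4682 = 461/4682 = 0.10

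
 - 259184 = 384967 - 644151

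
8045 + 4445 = 12490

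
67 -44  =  23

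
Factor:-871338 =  - 2^1*3^1*13^1 *11171^1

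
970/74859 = 970/74859 = 0.01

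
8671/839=8671/839   =  10.33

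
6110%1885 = 455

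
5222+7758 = 12980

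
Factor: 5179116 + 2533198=7712314 = 2^1*23^1*389^1*431^1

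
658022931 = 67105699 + 590917232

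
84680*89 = 7536520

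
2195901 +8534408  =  10730309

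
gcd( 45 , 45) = 45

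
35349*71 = 2509779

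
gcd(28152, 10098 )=306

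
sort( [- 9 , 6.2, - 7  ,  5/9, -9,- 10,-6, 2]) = [ -10,-9, - 9,-7, - 6, 5/9,  2,6.2]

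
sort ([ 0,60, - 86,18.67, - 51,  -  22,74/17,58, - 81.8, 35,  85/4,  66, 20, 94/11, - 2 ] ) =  [ - 86, - 81.8,-51, - 22, - 2, 0, 74/17, 94/11, 18.67, 20,85/4, 35 , 58,60,  66 ]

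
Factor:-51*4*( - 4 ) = 816 = 2^4 * 3^1 * 17^1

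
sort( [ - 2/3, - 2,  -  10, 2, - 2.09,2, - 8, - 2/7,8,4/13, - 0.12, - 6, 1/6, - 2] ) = [ - 10,-8, - 6,-2.09 , - 2, - 2, - 2/3,-2/7,-0.12, 1/6,4/13, 2, 2, 8] 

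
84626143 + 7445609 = 92071752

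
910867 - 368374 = 542493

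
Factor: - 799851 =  - 3^1*13^1  *  20509^1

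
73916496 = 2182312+71734184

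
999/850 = 999/850 =1.18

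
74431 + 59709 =134140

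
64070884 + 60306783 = 124377667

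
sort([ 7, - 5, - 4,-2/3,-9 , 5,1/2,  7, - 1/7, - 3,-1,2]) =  [ - 9, -5, - 4, - 3, - 1, - 2/3, - 1/7 , 1/2,2, 5 , 7,7] 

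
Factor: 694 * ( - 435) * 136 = - 2^4 * 3^1*5^1*17^1*29^1*347^1 =- 41057040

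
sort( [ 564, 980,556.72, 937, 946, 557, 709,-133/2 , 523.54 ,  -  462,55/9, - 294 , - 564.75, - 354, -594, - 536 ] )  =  [ - 594, - 564.75 , - 536, -462,  -  354,-294, - 133/2 , 55/9,523.54,556.72, 557,564, 709, 937 , 946, 980]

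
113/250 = 113/250 = 0.45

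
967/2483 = 967/2483 = 0.39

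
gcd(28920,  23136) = 5784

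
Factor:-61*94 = -5734 = - 2^1*47^1 * 61^1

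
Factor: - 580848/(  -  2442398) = 2^3 * 3^1*7^( - 1 )*12101^1*174457^( - 1 ) = 290424/1221199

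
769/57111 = 769/57111 = 0.01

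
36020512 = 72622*496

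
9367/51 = 183 + 2/3 =183.67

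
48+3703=3751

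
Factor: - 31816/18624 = -41/24 = - 2^( - 3 )*3^( - 1)*41^1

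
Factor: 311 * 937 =311^1*937^1 = 291407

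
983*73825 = 72569975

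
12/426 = 2/71 = 0.03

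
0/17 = 0 = 0.00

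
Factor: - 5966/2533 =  - 2^1*17^(  -  1) * 19^1*149^( - 1)*157^1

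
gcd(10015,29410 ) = 5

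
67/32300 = 67/32300  =  0.00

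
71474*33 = 2358642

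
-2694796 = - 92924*29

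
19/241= 19/241 = 0.08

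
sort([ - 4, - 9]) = [-9, - 4]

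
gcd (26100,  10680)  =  60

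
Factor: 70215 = 3^1 * 5^1*31^1 * 151^1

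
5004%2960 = 2044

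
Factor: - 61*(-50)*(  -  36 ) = - 109800 = - 2^3*3^2*5^2*61^1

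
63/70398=7/7822 = 0.00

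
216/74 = 2 + 34/37 = 2.92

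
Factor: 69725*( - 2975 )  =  -5^4*7^1 * 17^1*2789^1 = - 207431875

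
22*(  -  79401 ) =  -1746822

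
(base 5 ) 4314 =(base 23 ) 129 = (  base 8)1110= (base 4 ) 21020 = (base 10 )584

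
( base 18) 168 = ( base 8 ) 670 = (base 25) HF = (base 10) 440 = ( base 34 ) cw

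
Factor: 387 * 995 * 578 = 222567570 = 2^1*3^2*5^1*17^2*43^1*199^1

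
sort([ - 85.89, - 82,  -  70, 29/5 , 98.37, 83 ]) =[  -  85.89 ,  -  82, - 70, 29/5,83, 98.37 ]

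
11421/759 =15 + 12/253 = 15.05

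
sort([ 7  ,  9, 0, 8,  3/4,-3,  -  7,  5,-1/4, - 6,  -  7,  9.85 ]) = [ -7,-7, -6, - 3, - 1/4,0, 3/4,5,  7  ,  8,9, 9.85]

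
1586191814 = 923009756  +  663182058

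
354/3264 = 59/544  =  0.11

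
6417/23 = 279 = 279.00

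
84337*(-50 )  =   - 4216850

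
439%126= 61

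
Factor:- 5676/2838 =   -  2 = -2^1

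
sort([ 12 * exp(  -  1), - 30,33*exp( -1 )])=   [ - 30,12*exp(-1),33*exp(-1 ) ]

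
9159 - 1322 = 7837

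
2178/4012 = 1089/2006=0.54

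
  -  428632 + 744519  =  315887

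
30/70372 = 15/35186 = 0.00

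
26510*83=2200330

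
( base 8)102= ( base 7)123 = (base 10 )66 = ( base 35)1v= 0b1000010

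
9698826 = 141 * 68786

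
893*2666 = 2380738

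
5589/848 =5589/848= 6.59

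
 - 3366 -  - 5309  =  1943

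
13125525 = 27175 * 483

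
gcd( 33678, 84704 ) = 2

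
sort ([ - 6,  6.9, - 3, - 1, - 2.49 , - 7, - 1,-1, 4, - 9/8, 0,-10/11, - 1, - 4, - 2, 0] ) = [  -  7, - 6,  -  4, - 3, - 2.49, - 2, - 9/8, - 1, - 1, - 1,-1, - 10/11, 0,0,4, 6.9 ]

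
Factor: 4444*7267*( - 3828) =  - 2^4*3^1*11^2*13^2 *29^1 * 43^1*101^1  =  - 123623529744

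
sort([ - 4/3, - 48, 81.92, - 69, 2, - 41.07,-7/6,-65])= [ - 69 , - 65,-48, - 41.07,-4/3 , - 7/6,  2 , 81.92]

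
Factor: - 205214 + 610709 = 3^2* 5^1*9011^1 = 405495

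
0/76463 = 0 = 0.00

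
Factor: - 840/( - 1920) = 2^ ( - 4 )*7^1 = 7/16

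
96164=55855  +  40309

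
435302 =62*7021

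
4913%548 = 529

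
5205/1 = 5205 = 5205.00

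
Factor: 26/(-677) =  - 2^1*13^1*677^ ( - 1 ) 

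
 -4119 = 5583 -9702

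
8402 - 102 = 8300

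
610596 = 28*21807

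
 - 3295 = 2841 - 6136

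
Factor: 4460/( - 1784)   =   - 5/2 = - 2^ ( - 1 )  *5^1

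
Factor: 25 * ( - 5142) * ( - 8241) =1059380550 =2^1*3^2* 5^2*41^1 * 67^1 * 857^1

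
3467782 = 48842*71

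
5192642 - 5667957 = - 475315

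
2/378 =1/189=0.01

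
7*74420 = 520940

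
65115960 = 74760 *871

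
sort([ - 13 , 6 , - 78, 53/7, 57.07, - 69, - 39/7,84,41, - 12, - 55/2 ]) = [ - 78 , - 69, - 55/2,-13,-12,-39/7, 6, 53/7, 41, 57.07,  84 ] 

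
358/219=358/219 = 1.63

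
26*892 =23192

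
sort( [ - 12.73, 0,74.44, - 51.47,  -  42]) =[-51.47, - 42, - 12.73,0, 74.44]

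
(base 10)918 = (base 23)1gl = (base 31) tj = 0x396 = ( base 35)q8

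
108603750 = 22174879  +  86428871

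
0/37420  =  0  =  0.00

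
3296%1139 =1018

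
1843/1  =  1843=1843.00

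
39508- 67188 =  - 27680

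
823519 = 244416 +579103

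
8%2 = 0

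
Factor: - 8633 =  - 89^1*97^1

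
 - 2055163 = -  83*24761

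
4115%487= 219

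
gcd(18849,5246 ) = 61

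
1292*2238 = 2891496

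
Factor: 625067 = 61^1*10247^1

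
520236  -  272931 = 247305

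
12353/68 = 181+45/68  =  181.66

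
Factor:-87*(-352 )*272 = 8329728 =2^9*3^1*11^1*17^1*29^1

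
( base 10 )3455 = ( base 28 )4bb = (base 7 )13034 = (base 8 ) 6577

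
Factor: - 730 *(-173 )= 2^1*5^1*73^1*173^1 = 126290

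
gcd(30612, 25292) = 4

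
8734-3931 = 4803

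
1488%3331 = 1488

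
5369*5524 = 29658356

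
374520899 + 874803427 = 1249324326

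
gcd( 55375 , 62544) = 1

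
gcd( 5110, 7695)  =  5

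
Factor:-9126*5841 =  - 2^1*3^5*11^1*13^2*59^1 = - 53304966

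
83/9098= 83/9098 = 0.01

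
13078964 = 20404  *641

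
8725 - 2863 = 5862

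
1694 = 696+998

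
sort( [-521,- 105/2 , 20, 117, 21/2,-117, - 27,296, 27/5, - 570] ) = [-570, - 521,  -  117,-105/2, -27,27/5, 21/2,20,117,296] 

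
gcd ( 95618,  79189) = 1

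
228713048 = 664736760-436023712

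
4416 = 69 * 64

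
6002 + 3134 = 9136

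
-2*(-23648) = 47296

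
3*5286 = 15858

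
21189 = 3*7063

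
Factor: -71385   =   - 3^1*5^1*4759^1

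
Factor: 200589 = 3^1*66863^1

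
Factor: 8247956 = 2^2 * 647^1*3187^1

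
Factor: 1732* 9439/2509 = 16348348/2509 =2^2 * 13^(-1)*193^ ( -1)*433^1*9439^1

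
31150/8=15575/4  =  3893.75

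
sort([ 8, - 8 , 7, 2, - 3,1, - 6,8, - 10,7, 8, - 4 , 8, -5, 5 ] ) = [ - 10, - 8, - 6, - 5,-4, - 3, 1,2 , 5,  7, 7,  8 , 8,8,8]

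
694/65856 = 347/32928 = 0.01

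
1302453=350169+952284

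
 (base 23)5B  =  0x7E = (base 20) 66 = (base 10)126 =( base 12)a6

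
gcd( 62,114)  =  2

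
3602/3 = 1200 + 2/3 = 1200.67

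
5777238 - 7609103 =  - 1831865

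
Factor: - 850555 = - 5^1*170111^1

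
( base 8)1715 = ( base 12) 691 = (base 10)973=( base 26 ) 1BB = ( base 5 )12343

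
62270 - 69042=-6772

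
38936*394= 15340784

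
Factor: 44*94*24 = 99264 = 2^6*3^1*11^1 * 47^1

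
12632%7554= 5078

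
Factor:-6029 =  - 6029^1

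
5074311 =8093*627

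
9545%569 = 441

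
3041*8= 24328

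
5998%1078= 608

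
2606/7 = 372  +  2/7  =  372.29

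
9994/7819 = 9994/7819 = 1.28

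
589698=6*98283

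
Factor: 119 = 7^1*17^1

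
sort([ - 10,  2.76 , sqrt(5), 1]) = [  -  10, 1 , sqrt(5),2.76 ]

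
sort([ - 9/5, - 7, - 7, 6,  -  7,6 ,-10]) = [ - 10,  -  7, - 7,  -  7,-9/5,6,6 ]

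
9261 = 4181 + 5080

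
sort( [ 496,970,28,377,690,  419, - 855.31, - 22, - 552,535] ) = [  -  855.31, - 552, - 22, 28,377, 419, 496, 535,690,970 ]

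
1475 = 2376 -901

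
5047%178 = 63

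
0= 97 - 97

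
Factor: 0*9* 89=0 = 0^1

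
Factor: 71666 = 2^1*7^1 *5119^1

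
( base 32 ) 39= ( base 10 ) 105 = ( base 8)151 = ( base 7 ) 210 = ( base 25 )45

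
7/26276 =7/26276 = 0.00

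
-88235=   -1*88235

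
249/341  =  249/341 = 0.73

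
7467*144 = 1075248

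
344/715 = 344/715 = 0.48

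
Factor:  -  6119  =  -29^1*211^1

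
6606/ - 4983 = -2202/1661 =- 1.33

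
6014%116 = 98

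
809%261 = 26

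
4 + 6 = 10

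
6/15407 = 6/15407=0.00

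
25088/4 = 6272 = 6272.00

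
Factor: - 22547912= - 2^3*23^1*31^1*59^1*67^1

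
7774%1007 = 725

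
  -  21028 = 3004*(  -  7) 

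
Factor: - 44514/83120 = -2^ (  -  3) * 3^2*5^(  -  1) *1039^( - 1 )*2473^1 = - 22257/41560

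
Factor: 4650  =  2^1*3^1 * 5^2*31^1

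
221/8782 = 221/8782= 0.03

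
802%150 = 52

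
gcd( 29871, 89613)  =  29871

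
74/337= 74/337   =  0.22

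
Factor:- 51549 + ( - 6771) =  - 2^4*3^6*5^1 = -58320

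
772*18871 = 14568412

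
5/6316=5/6316 = 0.00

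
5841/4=1460 + 1/4=1460.25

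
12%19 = 12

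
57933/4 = 14483 + 1/4 = 14483.25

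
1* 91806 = 91806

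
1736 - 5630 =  - 3894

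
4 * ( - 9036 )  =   - 36144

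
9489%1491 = 543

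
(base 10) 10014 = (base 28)CLI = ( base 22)KF4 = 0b10011100011110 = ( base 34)8MI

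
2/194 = 1/97 = 0.01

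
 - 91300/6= -45650/3= - 15216.67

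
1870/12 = 935/6 = 155.83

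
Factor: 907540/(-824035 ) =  - 2^2*29^(-1)*5683^( - 1)*45377^1 = -181508/164807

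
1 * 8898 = 8898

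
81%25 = 6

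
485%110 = 45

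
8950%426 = 4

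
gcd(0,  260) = 260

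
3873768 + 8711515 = 12585283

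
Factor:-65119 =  - 65119^1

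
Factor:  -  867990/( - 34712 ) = 2^( - 2 ) * 3^1 * 5^1*4339^( - 1)*28933^1 = 433995/17356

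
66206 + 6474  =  72680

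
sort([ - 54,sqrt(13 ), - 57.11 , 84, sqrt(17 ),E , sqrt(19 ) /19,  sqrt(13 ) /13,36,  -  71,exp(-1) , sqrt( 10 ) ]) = [ -71, - 57.11 ,-54 , sqrt(19 )/19,sqrt(13 ) /13,  exp(  -  1 ),E, sqrt( 10) , sqrt (13),sqrt(17),36, 84 ]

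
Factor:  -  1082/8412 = -541/4206 =- 2^( - 1)*3^(-1 ) * 541^1 * 701^( - 1 )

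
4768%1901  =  966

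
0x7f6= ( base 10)2038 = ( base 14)a58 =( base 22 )44E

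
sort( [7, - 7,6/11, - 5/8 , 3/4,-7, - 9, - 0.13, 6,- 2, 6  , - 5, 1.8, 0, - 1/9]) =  [-9, - 7, - 7,  -  5, - 2, - 5/8, - 0.13, - 1/9 , 0, 6/11,3/4 , 1.8, 6 , 6, 7 ]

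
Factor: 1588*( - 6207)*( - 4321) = 42590869836 = 2^2*3^1  *  29^1*149^1*397^1*2069^1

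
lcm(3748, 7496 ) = 7496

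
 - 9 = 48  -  57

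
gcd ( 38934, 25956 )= 12978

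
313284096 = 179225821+134058275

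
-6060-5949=-12009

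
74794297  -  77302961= -2508664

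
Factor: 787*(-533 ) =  - 419471  =  - 13^1 * 41^1*787^1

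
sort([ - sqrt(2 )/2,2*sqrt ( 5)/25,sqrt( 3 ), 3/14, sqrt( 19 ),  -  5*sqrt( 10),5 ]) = [ - 5 * sqrt( 10 ), - sqrt (2 )/2,2 * sqrt( 5)/25, 3/14,sqrt( 3 ), sqrt( 19 ),5 ] 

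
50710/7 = 50710/7 =7244.29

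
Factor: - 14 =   -  2^1*7^1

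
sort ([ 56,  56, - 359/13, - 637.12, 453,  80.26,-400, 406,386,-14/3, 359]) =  [ - 637.12, - 400, - 359/13, - 14/3,56, 56,  80.26,359,386,406,453]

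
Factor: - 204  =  -2^2*3^1 * 17^1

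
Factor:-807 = - 3^1 * 269^1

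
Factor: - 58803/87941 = -3459/5173 =- 3^1*7^( - 1 ) * 739^( - 1 )*1153^1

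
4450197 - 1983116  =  2467081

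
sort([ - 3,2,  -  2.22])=[ - 3, - 2.22, 2]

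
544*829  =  450976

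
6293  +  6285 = 12578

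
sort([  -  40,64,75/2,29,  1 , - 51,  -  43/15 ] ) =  [ - 51, - 40, - 43/15, 1,29, 75/2,64 ]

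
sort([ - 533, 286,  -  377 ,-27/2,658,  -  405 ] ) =[ - 533, - 405 , - 377, - 27/2,286, 658 ] 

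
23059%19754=3305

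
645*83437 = 53816865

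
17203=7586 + 9617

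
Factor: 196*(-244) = -47824 = -2^4*7^2*61^1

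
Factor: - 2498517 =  - 3^2*7^1*39659^1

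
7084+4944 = 12028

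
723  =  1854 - 1131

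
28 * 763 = 21364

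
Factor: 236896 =2^5*11^1*673^1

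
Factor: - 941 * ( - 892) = 2^2 * 223^1*941^1=839372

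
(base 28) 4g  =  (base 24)58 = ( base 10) 128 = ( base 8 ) 200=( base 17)79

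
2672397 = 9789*273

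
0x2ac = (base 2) 1010101100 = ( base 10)684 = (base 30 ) MO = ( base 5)10214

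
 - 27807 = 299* (-93)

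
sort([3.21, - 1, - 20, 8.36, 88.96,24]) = [-20, - 1, 3.21, 8.36,  24,88.96 ] 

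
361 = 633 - 272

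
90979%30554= 29871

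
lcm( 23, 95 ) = 2185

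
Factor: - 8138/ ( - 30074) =4069/15037 = 11^(-1)*13^1*313^1 * 1367^( - 1 )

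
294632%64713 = 35780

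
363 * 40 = 14520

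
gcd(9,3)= 3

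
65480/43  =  65480/43 = 1522.79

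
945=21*45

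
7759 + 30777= 38536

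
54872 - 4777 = 50095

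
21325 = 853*25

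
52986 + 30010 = 82996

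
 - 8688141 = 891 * ( - 9751)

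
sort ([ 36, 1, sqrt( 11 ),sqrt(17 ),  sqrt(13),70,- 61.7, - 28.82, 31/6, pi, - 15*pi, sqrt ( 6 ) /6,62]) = [ - 61.7,-15*pi,-28.82 , sqrt( 6) /6,1,  pi, sqrt( 11), sqrt (13 ),sqrt(17 ),31/6,  36,62,70]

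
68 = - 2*(- 34 ) 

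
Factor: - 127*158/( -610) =10033/305=5^( - 1 )*61^( - 1) * 79^1*127^1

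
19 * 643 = 12217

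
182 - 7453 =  - 7271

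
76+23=99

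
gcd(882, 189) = 63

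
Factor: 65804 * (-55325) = - 2^2*5^2*2213^1*16451^1 = - 3640606300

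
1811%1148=663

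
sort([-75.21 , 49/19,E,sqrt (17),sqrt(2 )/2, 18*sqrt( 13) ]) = [-75.21, sqrt (2) /2,49/19, E,sqrt( 17), 18*sqrt(13) ]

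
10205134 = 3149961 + 7055173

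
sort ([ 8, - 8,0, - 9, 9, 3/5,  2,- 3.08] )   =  [ - 9 , - 8, - 3.08, 0,3/5,2,  8,  9 ] 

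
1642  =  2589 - 947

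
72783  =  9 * 8087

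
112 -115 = - 3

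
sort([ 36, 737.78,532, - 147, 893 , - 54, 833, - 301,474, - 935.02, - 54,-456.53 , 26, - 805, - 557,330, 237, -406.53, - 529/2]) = [-935.02, - 805, -557, - 456.53, - 406.53, - 301, - 529/2, - 147, - 54,- 54, 26, 36,237,330,474,532 , 737.78 , 833,893 ] 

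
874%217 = 6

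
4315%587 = 206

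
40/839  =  40/839 = 0.05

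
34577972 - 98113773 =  - 63535801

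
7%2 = 1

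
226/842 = 113/421 = 0.27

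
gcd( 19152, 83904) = 912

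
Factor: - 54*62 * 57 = - 190836 = -2^2*3^4*19^1*31^1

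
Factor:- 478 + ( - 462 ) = -2^2 * 5^1*47^1 = - 940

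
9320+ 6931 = 16251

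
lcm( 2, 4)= 4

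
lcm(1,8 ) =8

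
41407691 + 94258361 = 135666052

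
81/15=27/5 = 5.40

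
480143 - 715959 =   -  235816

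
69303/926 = 74 + 779/926 = 74.84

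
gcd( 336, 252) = 84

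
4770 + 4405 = 9175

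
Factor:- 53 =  - 53^1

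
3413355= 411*8305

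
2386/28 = 1193/14 = 85.21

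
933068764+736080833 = 1669149597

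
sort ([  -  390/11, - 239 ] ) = [-239, - 390/11]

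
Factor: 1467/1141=3^2*7^ (-1 ) = 9/7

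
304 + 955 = 1259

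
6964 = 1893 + 5071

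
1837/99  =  167/9=18.56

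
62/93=2/3 = 0.67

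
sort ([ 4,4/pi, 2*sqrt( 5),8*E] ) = [ 4/pi,4,2*sqrt( 5 ), 8*E]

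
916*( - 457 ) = - 418612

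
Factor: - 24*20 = - 2^5 * 3^1*5^1 = - 480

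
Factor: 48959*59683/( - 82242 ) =-2922019997/82242 = - 2^( - 1)*3^(- 3 )*13^1*173^1*283^1 * 1523^( - 1) *4591^1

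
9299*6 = 55794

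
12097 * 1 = 12097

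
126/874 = 63/437 = 0.14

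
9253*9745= 90170485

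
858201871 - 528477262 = 329724609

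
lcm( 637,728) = 5096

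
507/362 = 1 +145/362 =1.40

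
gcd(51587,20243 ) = 653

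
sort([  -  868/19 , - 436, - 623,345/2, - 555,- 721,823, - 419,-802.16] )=[  -  802.16, - 721,  -  623, - 555,-436, - 419, - 868/19, 345/2, 823 ] 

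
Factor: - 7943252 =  - 2^2*67^1*107^1 * 277^1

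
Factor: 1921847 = 1921847^1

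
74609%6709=810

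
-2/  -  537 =2/537 =0.00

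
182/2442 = 91/1221 = 0.07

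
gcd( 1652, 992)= 4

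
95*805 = 76475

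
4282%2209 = 2073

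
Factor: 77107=83^1*929^1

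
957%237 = 9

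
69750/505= 13950/101  =  138.12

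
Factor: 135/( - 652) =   -  2^( - 2)*3^3 * 5^1*163^( - 1 ) 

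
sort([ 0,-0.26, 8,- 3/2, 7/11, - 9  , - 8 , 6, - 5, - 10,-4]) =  [-10 ,- 9, - 8,-5,- 4, - 3/2, - 0.26, 0,  7/11,6 , 8 ]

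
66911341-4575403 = 62335938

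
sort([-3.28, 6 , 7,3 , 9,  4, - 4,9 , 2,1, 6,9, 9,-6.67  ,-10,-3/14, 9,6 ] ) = [-10 ,-6.67 ,-4, -3.28, - 3/14 , 1 , 2, 3 , 4, 6, 6 , 6,7,9,9, 9,9,9 ] 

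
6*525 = 3150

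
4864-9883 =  - 5019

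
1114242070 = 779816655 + 334425415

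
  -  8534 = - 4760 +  - 3774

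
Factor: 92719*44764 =4150473316 = 2^2*11^1*19^2*31^1*8429^1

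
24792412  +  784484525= 809276937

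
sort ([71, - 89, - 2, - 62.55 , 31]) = [ - 89, - 62.55, - 2, 31,  71]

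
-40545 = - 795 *51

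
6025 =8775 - 2750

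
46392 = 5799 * 8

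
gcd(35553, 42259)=7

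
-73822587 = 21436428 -95259015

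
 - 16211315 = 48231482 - 64442797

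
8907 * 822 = 7321554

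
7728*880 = 6800640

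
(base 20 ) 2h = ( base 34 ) 1N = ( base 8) 71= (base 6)133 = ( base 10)57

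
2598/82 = 31 + 28/41=31.68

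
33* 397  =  13101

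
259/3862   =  259/3862 = 0.07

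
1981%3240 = 1981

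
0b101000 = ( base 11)37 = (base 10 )40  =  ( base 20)20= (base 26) 1E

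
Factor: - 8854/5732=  - 2^( - 1 )*19^1*233^1*1433^( - 1)=- 4427/2866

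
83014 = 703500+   -  620486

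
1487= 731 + 756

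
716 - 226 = 490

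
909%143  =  51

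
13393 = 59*227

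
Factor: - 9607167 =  - 3^4*83^1*1429^1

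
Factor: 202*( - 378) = -2^2 * 3^3*7^1*101^1 = - 76356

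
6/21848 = 3/10924 = 0.00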